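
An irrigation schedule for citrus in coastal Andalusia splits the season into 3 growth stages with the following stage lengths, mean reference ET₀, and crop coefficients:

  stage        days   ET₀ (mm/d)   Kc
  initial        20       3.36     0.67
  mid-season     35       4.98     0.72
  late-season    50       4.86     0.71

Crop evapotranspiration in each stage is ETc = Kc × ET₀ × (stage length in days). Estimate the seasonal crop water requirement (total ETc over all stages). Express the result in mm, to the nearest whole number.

initial: 0.67 × 3.36 × 20 = 45.02 mm
mid-season: 0.72 × 4.98 × 35 = 125.50 mm
late-season: 0.71 × 4.86 × 50 = 172.53 mm
Seasonal total = 343.05 mm

343 mm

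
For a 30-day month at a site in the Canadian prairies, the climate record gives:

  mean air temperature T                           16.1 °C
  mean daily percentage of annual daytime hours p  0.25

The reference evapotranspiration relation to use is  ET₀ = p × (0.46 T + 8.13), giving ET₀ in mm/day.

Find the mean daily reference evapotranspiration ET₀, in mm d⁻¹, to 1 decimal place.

3.9 mm d⁻¹

ET₀ = 0.25 × (0.46 × 16.1 + 8.13) = 0.25 × 15.536 = 3.8840 mm/d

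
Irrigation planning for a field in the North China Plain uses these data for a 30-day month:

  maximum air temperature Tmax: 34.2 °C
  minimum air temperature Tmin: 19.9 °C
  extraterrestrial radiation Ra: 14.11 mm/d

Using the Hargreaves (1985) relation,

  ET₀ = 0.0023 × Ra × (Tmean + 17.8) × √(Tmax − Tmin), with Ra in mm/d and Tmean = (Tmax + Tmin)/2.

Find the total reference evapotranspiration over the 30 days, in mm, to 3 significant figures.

165 mm

Tmean = (34.2 + 19.9)/2 = 27.05 °C
ET₀ = 0.0023 × 14.11 × (27.05 + 17.8) × √14.3 = 0.0023 × 14.11 × 44.85 × 3.7815 = 5.5040 mm/d
Over 30 days: 5.5040 × 30 = 165.120 mm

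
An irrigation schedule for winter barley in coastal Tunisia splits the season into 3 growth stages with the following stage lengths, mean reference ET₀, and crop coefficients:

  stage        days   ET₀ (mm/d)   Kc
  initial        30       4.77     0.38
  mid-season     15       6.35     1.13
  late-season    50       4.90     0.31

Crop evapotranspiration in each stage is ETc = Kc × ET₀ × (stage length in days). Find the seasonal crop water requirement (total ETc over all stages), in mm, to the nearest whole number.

238 mm

initial: 0.38 × 4.77 × 30 = 54.38 mm
mid-season: 1.13 × 6.35 × 15 = 107.63 mm
late-season: 0.31 × 4.90 × 50 = 75.95 mm
Seasonal total = 237.96 mm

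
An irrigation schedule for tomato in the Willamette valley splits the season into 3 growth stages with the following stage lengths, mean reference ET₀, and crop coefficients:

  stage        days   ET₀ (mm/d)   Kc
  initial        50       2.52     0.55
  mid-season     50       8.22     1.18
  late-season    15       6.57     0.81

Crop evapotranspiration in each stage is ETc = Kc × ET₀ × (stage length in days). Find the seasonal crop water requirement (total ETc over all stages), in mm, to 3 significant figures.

634 mm

initial: 0.55 × 2.52 × 50 = 69.30 mm
mid-season: 1.18 × 8.22 × 50 = 484.98 mm
late-season: 0.81 × 6.57 × 15 = 79.83 mm
Seasonal total = 634.11 mm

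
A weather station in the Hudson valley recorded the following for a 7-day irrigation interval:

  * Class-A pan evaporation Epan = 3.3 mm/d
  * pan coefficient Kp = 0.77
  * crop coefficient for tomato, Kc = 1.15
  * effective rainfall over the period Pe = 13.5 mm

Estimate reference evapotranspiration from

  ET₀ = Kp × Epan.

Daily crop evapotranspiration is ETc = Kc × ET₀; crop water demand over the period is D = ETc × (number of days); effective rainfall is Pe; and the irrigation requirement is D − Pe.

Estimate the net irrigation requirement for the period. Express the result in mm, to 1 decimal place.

ET₀ = 0.77 × 3.3 = 2.5410 mm/d
ETc = Kc × ET₀ = 1.15 × 2.5410 = 2.9222 mm/d
Crop demand D = ETc × 7 d = 2.9222 × 7 = 20.455 mm
D − Pe = 20.455 − 13.5 = 6.955 mm

7.0 mm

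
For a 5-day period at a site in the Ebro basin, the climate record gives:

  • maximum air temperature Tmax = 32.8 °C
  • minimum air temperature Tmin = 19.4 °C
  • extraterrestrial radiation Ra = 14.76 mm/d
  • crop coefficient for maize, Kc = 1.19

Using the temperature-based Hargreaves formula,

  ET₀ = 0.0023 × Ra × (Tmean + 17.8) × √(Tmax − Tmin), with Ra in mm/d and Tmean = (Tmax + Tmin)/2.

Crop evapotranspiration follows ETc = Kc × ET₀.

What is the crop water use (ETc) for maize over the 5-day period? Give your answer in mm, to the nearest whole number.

Tmean = (32.8 + 19.4)/2 = 26.10 °C
ET₀ = 0.0023 × 14.76 × (26.10 + 17.8) × √13.4 = 0.0023 × 14.76 × 43.90 × 3.6606 = 5.4555 mm/d
ETc = Kc × ET₀ = 1.19 × 5.4555 = 6.4920 mm/d
Over 5 days: 6.4920 × 5 = 32.460 mm

32 mm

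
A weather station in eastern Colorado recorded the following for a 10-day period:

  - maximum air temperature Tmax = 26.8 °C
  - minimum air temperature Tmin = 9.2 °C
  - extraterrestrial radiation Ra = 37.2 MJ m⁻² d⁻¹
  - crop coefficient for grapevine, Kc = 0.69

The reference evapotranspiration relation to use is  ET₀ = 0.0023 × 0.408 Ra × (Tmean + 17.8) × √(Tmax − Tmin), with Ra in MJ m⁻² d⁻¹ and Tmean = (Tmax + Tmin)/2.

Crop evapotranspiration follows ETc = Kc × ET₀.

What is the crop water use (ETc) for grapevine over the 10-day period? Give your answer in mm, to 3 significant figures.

Tmean = (26.8 + 9.2)/2 = 18.00 °C
0.408 Ra = 0.408 × 37.2 = 15.1776 mm/d equivalent
ET₀ = 0.0023 × 15.1776 × (18.00 + 17.8) × √17.6 = 0.0023 × 15.1776 × 35.80 × 4.1952 = 5.2428 mm/d
ETc = Kc × ET₀ = 0.69 × 5.2428 = 3.6175 mm/d
Over 10 days: 3.6175 × 10 = 36.175 mm

36.2 mm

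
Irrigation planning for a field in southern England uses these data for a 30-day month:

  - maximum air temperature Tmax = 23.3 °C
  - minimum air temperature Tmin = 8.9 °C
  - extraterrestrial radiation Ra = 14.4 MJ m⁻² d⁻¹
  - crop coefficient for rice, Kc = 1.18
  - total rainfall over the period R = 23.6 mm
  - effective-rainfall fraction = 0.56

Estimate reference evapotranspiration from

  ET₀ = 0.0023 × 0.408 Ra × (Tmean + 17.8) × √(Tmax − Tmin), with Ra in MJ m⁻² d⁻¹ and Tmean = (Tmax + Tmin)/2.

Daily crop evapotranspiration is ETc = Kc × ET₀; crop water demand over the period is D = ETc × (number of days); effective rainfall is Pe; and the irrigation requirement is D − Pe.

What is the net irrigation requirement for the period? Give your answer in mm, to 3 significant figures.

48.3 mm

Tmean = (23.3 + 8.9)/2 = 16.10 °C
0.408 Ra = 0.408 × 14.4 = 5.8752 mm/d equivalent
ET₀ = 0.0023 × 5.8752 × (16.10 + 17.8) × √14.4 = 0.0023 × 5.8752 × 33.90 × 3.7947 = 1.7383 mm/d
ETc = Kc × ET₀ = 1.18 × 1.7383 = 2.0512 mm/d
Crop demand D = ETc × 30 d = 2.0512 × 30 = 61.536 mm
Pe = 0.56 × 23.6 = 13.216 mm
D − Pe = 61.536 − 13.216 = 48.320 mm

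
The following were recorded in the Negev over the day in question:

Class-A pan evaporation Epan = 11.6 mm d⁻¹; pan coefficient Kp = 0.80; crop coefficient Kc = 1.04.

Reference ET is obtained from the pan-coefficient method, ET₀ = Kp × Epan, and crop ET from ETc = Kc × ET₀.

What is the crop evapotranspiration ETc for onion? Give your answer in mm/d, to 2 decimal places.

9.65 mm/d

ET₀ = 0.80 × 11.6 = 9.2800 mm/d
ETc = Kc × ET₀ = 1.04 × 9.2800 = 9.6512 mm/d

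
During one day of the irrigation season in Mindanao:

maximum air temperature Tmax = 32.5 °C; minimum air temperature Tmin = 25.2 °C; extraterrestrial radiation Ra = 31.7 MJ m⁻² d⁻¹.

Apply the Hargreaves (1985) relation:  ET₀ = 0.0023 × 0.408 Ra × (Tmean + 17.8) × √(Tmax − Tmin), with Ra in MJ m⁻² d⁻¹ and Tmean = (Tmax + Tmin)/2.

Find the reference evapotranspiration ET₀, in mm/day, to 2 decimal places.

3.75 mm/day

Tmean = (32.5 + 25.2)/2 = 28.85 °C
0.408 Ra = 0.408 × 31.7 = 12.9336 mm/d equivalent
ET₀ = 0.0023 × 12.9336 × (28.85 + 17.8) × √7.3 = 0.0023 × 12.9336 × 46.65 × 2.7019 = 3.7495 mm/d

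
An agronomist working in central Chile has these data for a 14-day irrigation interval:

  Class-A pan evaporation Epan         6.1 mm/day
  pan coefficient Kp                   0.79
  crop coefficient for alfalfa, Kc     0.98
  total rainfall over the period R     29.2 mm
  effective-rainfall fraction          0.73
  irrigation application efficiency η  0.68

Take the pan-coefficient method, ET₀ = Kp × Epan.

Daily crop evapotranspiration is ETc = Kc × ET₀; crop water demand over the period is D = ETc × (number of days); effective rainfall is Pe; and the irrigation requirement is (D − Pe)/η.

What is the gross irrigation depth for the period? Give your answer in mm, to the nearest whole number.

66 mm

ET₀ = 0.79 × 6.1 = 4.8190 mm/d
ETc = Kc × ET₀ = 0.98 × 4.8190 = 4.7226 mm/d
Crop demand D = ETc × 14 d = 4.7226 × 14 = 66.116 mm
Pe = 0.73 × 29.2 = 21.316 mm
D − Pe = 66.116 − 21.316 = 44.800 mm
Gross irrigation = 44.800 / 0.68 = 65.882 mm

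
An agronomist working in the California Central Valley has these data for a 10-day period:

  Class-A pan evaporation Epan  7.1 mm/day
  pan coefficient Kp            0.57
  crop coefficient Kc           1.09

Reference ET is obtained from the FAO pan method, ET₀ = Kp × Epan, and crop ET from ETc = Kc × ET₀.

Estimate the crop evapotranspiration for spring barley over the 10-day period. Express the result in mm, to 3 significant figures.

44.1 mm

ET₀ = 0.57 × 7.1 = 4.0470 mm/d
ETc = Kc × ET₀ = 1.09 × 4.0470 = 4.4112 mm/d
Over 10 days: 4.4112 × 10 = 44.112 mm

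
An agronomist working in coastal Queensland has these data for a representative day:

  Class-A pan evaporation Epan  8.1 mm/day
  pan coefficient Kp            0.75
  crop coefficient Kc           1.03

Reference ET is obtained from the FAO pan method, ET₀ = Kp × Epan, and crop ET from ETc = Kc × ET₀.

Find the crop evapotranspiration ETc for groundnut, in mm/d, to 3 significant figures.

ET₀ = 0.75 × 8.1 = 6.0750 mm/d
ETc = Kc × ET₀ = 1.03 × 6.0750 = 6.2573 mm/d

6.26 mm/d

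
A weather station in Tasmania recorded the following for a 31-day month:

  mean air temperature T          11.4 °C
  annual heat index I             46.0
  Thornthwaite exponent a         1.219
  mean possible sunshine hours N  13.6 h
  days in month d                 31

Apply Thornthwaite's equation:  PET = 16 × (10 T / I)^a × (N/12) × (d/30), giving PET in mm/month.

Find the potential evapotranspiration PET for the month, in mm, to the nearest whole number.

57 mm

10T/I = 10 × 11.4 / 46.0 = 2.4783
(10T/I)^a = 2.4783^1.219 = 3.0232
Uncorrected PET = 16 × 3.0232 = 48.371 mm
Correction = (N/12)(d/30) = (13.6/12)(31/30) = 1.1711
PET = 48.371 × 1.1711 = 56.647 mm/month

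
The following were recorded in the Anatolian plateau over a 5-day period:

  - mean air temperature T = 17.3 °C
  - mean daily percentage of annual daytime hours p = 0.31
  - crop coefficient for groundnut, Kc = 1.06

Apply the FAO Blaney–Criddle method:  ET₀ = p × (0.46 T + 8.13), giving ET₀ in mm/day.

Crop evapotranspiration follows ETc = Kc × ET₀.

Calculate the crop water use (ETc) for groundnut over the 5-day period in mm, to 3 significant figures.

26.4 mm

ET₀ = 0.31 × (0.46 × 17.3 + 8.13) = 0.31 × 16.088 = 4.9873 mm/d
ETc = Kc × ET₀ = 1.06 × 4.9873 = 5.2865 mm/d
Over 5 days: 5.2865 × 5 = 26.433 mm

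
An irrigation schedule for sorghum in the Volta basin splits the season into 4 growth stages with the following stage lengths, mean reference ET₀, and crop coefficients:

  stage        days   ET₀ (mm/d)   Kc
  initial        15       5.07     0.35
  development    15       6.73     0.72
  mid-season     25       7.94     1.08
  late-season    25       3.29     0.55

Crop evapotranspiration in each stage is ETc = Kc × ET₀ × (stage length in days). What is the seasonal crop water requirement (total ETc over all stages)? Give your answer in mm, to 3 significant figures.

359 mm

initial: 0.35 × 5.07 × 15 = 26.62 mm
development: 0.72 × 6.73 × 15 = 72.68 mm
mid-season: 1.08 × 7.94 × 25 = 214.38 mm
late-season: 0.55 × 3.29 × 25 = 45.24 mm
Seasonal total = 358.92 mm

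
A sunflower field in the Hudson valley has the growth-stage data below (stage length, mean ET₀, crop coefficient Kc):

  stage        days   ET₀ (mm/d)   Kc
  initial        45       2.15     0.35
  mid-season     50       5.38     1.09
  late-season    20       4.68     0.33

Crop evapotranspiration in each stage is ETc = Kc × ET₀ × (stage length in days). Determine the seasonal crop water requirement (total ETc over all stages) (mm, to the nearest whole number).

358 mm

initial: 0.35 × 2.15 × 45 = 33.86 mm
mid-season: 1.09 × 5.38 × 50 = 293.21 mm
late-season: 0.33 × 4.68 × 20 = 30.89 mm
Seasonal total = 357.96 mm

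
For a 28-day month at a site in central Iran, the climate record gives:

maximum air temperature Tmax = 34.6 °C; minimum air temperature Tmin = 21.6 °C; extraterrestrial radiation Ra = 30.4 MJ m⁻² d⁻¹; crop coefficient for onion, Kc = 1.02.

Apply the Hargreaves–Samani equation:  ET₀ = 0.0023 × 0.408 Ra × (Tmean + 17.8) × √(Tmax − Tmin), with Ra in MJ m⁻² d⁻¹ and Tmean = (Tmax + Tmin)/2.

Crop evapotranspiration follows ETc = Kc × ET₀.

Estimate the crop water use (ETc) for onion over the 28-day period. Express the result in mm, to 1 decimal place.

Tmean = (34.6 + 21.6)/2 = 28.10 °C
0.408 Ra = 0.408 × 30.4 = 12.4032 mm/d equivalent
ET₀ = 0.0023 × 12.4032 × (28.10 + 17.8) × √13.0 = 0.0023 × 12.4032 × 45.90 × 3.6056 = 4.7212 mm/d
ETc = Kc × ET₀ = 1.02 × 4.7212 = 4.8156 mm/d
Over 28 days: 4.8156 × 28 = 134.837 mm

134.8 mm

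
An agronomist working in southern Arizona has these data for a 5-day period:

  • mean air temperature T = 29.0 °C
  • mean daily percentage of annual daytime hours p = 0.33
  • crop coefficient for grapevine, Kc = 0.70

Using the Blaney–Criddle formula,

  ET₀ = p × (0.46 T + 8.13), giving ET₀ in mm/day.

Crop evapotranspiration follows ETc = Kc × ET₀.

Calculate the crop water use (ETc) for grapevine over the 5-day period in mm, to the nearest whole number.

ET₀ = 0.33 × (0.46 × 29.0 + 8.13) = 0.33 × 21.470 = 7.0851 mm/d
ETc = Kc × ET₀ = 0.70 × 7.0851 = 4.9596 mm/d
Over 5 days: 4.9596 × 5 = 24.798 mm

25 mm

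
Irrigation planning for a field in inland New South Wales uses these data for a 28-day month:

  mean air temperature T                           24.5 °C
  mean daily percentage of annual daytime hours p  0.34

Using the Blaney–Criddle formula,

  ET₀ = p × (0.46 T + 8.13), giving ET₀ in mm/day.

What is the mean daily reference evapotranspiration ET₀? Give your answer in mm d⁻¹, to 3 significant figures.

ET₀ = 0.34 × (0.46 × 24.5 + 8.13) = 0.34 × 19.400 = 6.5960 mm/d

6.60 mm d⁻¹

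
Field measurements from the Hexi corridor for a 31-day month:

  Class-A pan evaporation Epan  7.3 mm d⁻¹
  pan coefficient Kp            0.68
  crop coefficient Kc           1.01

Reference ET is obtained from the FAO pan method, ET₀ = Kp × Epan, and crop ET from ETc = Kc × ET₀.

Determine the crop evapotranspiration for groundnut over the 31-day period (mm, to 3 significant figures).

155 mm

ET₀ = 0.68 × 7.3 = 4.9640 mm/d
ETc = Kc × ET₀ = 1.01 × 4.9640 = 5.0136 mm/d
Over 31 days: 5.0136 × 31 = 155.422 mm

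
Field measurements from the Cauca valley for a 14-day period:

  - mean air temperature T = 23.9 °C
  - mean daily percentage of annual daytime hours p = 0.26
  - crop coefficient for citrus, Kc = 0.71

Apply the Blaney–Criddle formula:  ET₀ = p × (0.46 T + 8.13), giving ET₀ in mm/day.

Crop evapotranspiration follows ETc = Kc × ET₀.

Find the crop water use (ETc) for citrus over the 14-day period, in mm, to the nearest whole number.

49 mm

ET₀ = 0.26 × (0.46 × 23.9 + 8.13) = 0.26 × 19.124 = 4.9722 mm/d
ETc = Kc × ET₀ = 0.71 × 4.9722 = 3.5303 mm/d
Over 14 days: 3.5303 × 14 = 49.424 mm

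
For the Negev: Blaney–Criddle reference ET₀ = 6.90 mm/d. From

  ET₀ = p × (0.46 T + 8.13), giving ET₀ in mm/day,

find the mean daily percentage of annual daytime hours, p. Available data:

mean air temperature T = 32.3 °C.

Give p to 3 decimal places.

p = ET₀ / (0.46 T + 8.13) = 6.90 / (0.46 × 32.3 + 8.13) = 6.90 / 22.988 = 0.3002

0.300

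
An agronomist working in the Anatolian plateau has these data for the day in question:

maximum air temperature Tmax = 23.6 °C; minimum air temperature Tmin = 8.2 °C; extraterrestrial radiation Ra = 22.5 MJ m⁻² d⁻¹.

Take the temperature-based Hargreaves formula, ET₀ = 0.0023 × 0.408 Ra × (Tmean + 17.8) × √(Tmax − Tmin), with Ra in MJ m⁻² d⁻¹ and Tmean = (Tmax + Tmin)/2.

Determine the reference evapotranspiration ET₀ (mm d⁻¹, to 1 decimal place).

Tmean = (23.6 + 8.2)/2 = 15.90 °C
0.408 Ra = 0.408 × 22.5 = 9.1800 mm/d equivalent
ET₀ = 0.0023 × 9.1800 × (15.90 + 17.8) × √15.4 = 0.0023 × 9.1800 × 33.70 × 3.9243 = 2.7923 mm/d

2.8 mm d⁻¹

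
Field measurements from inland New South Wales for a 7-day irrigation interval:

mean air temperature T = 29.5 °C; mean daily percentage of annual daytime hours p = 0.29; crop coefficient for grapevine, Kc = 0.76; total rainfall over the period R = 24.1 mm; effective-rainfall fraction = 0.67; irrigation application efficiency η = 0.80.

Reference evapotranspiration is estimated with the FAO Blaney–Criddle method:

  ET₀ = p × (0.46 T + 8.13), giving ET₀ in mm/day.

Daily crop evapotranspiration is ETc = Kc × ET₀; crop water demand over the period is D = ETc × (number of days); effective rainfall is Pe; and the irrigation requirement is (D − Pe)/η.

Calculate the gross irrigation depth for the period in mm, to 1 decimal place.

ET₀ = 0.29 × (0.46 × 29.5 + 8.13) = 0.29 × 21.700 = 6.2930 mm/d
ETc = Kc × ET₀ = 0.76 × 6.2930 = 4.7827 mm/d
Crop demand D = ETc × 7 d = 4.7827 × 7 = 33.479 mm
Pe = 0.67 × 24.1 = 16.147 mm
D − Pe = 33.479 − 16.147 = 17.332 mm
Gross irrigation = 17.332 / 0.80 = 21.665 mm

21.7 mm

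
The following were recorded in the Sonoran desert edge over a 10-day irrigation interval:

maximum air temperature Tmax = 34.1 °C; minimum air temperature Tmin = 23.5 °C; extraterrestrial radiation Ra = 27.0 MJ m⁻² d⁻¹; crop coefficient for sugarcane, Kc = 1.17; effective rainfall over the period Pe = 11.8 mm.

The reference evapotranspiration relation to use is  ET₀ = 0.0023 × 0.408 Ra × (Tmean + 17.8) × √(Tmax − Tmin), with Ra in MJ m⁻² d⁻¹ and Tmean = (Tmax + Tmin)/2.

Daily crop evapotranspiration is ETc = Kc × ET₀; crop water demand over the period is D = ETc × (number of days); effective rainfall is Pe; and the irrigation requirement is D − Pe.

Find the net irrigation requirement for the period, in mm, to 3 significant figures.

Tmean = (34.1 + 23.5)/2 = 28.80 °C
0.408 Ra = 0.408 × 27.0 = 11.0160 mm/d equivalent
ET₀ = 0.0023 × 11.0160 × (28.80 + 17.8) × √10.6 = 0.0023 × 11.0160 × 46.60 × 3.2558 = 3.8441 mm/d
ETc = Kc × ET₀ = 1.17 × 3.8441 = 4.4976 mm/d
Crop demand D = ETc × 10 d = 4.4976 × 10 = 44.976 mm
D − Pe = 44.976 − 11.8 = 33.176 mm

33.2 mm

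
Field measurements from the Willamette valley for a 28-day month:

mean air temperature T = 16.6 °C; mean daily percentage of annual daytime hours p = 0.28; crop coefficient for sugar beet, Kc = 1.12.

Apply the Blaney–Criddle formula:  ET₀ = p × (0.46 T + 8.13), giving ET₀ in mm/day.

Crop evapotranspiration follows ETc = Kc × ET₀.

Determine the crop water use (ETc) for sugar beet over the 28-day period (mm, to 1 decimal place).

138.4 mm

ET₀ = 0.28 × (0.46 × 16.6 + 8.13) = 0.28 × 15.766 = 4.4145 mm/d
ETc = Kc × ET₀ = 1.12 × 4.4145 = 4.9442 mm/d
Over 28 days: 4.9442 × 28 = 138.438 mm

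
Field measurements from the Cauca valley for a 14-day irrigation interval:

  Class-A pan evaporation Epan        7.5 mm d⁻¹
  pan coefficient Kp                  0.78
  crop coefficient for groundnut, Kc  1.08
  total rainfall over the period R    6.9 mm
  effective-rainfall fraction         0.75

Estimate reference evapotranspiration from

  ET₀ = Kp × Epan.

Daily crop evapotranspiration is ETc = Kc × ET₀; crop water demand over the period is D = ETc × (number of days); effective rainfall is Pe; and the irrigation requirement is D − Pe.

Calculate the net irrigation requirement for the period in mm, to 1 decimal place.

83.3 mm

ET₀ = 0.78 × 7.5 = 5.8500 mm/d
ETc = Kc × ET₀ = 1.08 × 5.8500 = 6.3180 mm/d
Crop demand D = ETc × 14 d = 6.3180 × 14 = 88.452 mm
Pe = 0.75 × 6.9 = 5.175 mm
D − Pe = 88.452 − 5.175 = 83.277 mm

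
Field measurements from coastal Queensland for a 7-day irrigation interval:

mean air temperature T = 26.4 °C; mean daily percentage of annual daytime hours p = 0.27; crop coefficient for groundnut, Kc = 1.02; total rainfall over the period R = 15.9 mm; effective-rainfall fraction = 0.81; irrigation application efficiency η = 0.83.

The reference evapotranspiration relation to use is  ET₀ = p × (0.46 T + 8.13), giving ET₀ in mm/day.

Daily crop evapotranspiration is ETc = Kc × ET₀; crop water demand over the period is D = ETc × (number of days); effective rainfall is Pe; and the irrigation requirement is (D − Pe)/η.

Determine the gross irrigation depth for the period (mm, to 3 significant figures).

31.6 mm

ET₀ = 0.27 × (0.46 × 26.4 + 8.13) = 0.27 × 20.274 = 5.4740 mm/d
ETc = Kc × ET₀ = 1.02 × 5.4740 = 5.5835 mm/d
Crop demand D = ETc × 7 d = 5.5835 × 7 = 39.085 mm
Pe = 0.81 × 15.9 = 12.879 mm
D − Pe = 39.085 − 12.879 = 26.206 mm
Gross irrigation = 26.206 / 0.83 = 31.573 mm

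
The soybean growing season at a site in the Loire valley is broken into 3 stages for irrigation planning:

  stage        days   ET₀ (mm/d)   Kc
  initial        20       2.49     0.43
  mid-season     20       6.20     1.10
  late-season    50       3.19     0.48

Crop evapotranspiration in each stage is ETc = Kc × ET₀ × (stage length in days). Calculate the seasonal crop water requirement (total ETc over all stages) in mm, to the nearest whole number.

234 mm

initial: 0.43 × 2.49 × 20 = 21.41 mm
mid-season: 1.10 × 6.20 × 20 = 136.40 mm
late-season: 0.48 × 3.19 × 50 = 76.56 mm
Seasonal total = 234.37 mm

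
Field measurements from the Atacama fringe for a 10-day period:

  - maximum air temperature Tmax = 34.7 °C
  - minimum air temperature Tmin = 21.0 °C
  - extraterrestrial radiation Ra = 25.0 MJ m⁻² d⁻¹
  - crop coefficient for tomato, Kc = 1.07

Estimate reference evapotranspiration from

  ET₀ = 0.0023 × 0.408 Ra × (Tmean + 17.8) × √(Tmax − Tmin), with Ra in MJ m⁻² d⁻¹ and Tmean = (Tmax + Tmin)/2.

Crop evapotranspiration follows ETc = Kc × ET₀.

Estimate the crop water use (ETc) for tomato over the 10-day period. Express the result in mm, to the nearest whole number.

Tmean = (34.7 + 21.0)/2 = 27.85 °C
0.408 Ra = 0.408 × 25.0 = 10.2000 mm/d equivalent
ET₀ = 0.0023 × 10.2000 × (27.85 + 17.8) × √13.7 = 0.0023 × 10.2000 × 45.65 × 3.7014 = 3.9640 mm/d
ETc = Kc × ET₀ = 1.07 × 3.9640 = 4.2415 mm/d
Over 10 days: 4.2415 × 10 = 42.415 mm

42 mm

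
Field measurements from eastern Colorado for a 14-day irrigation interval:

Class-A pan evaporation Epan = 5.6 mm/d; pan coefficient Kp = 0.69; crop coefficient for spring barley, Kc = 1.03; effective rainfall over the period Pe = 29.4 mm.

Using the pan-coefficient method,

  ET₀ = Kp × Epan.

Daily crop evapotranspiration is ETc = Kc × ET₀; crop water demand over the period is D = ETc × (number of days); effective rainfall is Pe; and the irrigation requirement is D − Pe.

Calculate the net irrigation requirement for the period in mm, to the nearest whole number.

26 mm

ET₀ = 0.69 × 5.6 = 3.8640 mm/d
ETc = Kc × ET₀ = 1.03 × 3.8640 = 3.9799 mm/d
Crop demand D = ETc × 14 d = 3.9799 × 14 = 55.719 mm
D − Pe = 55.719 − 29.4 = 26.319 mm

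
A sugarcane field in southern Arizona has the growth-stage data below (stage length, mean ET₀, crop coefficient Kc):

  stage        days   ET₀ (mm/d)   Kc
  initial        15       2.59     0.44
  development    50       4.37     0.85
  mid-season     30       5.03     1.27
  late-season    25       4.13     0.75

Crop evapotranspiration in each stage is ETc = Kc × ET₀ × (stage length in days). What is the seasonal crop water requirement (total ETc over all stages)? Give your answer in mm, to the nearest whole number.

initial: 0.44 × 2.59 × 15 = 17.09 mm
development: 0.85 × 4.37 × 50 = 185.73 mm
mid-season: 1.27 × 5.03 × 30 = 191.64 mm
late-season: 0.75 × 4.13 × 25 = 77.44 mm
Seasonal total = 471.90 mm

472 mm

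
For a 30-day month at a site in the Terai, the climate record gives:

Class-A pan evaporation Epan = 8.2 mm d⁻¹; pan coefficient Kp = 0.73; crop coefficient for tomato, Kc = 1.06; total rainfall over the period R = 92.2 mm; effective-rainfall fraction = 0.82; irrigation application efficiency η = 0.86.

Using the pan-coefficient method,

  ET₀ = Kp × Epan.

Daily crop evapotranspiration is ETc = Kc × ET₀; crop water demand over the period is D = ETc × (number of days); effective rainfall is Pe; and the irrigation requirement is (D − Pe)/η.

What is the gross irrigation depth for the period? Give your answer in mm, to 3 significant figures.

ET₀ = 0.73 × 8.2 = 5.9860 mm/d
ETc = Kc × ET₀ = 1.06 × 5.9860 = 6.3452 mm/d
Crop demand D = ETc × 30 d = 6.3452 × 30 = 190.356 mm
Pe = 0.82 × 92.2 = 75.604 mm
D − Pe = 190.356 − 75.604 = 114.752 mm
Gross irrigation = 114.752 / 0.86 = 133.433 mm

133 mm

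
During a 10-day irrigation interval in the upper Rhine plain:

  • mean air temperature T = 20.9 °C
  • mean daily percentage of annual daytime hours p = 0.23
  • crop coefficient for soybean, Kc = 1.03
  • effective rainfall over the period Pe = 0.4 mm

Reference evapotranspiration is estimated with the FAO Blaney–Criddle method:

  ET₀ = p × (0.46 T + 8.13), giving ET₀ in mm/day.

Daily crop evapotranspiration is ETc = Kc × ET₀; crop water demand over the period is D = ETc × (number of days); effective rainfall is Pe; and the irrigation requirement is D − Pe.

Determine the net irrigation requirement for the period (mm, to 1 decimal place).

41.6 mm

ET₀ = 0.23 × (0.46 × 20.9 + 8.13) = 0.23 × 17.744 = 4.0811 mm/d
ETc = Kc × ET₀ = 1.03 × 4.0811 = 4.2035 mm/d
Crop demand D = ETc × 10 d = 4.2035 × 10 = 42.035 mm
D − Pe = 42.035 − 0.4 = 41.635 mm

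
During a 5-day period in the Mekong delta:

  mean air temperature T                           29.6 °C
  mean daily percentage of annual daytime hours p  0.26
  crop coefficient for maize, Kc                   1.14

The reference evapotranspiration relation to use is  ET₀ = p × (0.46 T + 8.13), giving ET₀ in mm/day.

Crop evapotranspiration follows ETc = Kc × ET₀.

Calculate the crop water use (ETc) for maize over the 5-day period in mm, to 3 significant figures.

ET₀ = 0.26 × (0.46 × 29.6 + 8.13) = 0.26 × 21.746 = 5.6540 mm/d
ETc = Kc × ET₀ = 1.14 × 5.6540 = 6.4456 mm/d
Over 5 days: 6.4456 × 5 = 32.228 mm

32.2 mm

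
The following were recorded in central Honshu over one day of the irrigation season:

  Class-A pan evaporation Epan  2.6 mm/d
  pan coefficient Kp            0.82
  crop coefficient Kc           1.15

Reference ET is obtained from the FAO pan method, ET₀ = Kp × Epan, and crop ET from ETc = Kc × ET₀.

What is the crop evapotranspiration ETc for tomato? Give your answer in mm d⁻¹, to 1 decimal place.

2.5 mm d⁻¹

ET₀ = 0.82 × 2.6 = 2.1320 mm/d
ETc = Kc × ET₀ = 1.15 × 2.1320 = 2.4518 mm/d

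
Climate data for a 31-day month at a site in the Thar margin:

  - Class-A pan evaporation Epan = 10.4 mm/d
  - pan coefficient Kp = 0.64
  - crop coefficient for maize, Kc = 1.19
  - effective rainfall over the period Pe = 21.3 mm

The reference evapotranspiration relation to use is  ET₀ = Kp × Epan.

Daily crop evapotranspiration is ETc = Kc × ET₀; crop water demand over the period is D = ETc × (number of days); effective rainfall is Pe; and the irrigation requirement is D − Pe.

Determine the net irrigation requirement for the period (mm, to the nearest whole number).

224 mm

ET₀ = 0.64 × 10.4 = 6.6560 mm/d
ETc = Kc × ET₀ = 1.19 × 6.6560 = 7.9206 mm/d
Crop demand D = ETc × 31 d = 7.9206 × 31 = 245.539 mm
D − Pe = 245.539 − 21.3 = 224.239 mm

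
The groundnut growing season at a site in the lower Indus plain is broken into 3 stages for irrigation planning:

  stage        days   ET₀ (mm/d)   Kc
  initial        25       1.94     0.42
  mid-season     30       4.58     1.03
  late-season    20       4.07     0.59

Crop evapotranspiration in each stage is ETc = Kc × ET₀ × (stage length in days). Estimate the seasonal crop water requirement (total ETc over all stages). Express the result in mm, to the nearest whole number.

initial: 0.42 × 1.94 × 25 = 20.37 mm
mid-season: 1.03 × 4.58 × 30 = 141.52 mm
late-season: 0.59 × 4.07 × 20 = 48.03 mm
Seasonal total = 209.92 mm

210 mm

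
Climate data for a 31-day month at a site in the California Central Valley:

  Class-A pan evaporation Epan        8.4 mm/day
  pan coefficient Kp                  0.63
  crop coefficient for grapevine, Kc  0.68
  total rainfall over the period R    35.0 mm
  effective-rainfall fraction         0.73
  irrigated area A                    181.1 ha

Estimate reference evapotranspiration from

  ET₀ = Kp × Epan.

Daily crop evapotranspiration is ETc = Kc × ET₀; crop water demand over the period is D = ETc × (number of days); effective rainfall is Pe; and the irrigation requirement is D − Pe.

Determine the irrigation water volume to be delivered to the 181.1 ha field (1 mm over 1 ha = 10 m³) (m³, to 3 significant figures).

ET₀ = 0.63 × 8.4 = 5.2920 mm/d
ETc = Kc × ET₀ = 0.68 × 5.2920 = 3.5986 mm/d
Crop demand D = ETc × 31 d = 3.5986 × 31 = 111.557 mm
Pe = 0.73 × 35.0 = 25.550 mm
D − Pe = 111.557 − 25.550 = 86.007 mm
Volume = 86.007 mm × 181.1 ha × 10 = 155758.7 m³

156000 m³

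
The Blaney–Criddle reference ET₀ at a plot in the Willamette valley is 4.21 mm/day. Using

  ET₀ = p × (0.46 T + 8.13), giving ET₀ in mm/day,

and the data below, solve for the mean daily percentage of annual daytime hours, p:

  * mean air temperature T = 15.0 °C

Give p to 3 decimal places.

p = ET₀ / (0.46 T + 8.13) = 4.21 / (0.46 × 15.0 + 8.13) = 4.21 / 15.030 = 0.2801

0.280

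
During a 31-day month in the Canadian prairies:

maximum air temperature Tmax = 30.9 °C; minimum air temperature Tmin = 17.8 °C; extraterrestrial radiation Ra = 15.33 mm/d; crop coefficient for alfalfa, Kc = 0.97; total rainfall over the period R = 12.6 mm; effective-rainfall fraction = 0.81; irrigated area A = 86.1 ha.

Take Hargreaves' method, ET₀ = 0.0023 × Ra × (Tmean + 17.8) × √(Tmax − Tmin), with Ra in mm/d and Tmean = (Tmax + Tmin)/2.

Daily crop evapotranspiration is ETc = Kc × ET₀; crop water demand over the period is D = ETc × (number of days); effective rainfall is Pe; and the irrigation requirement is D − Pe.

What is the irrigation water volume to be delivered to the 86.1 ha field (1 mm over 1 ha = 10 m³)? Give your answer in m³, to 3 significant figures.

Tmean = (30.9 + 17.8)/2 = 24.35 °C
ET₀ = 0.0023 × 15.33 × (24.35 + 17.8) × √13.1 = 0.0023 × 15.33 × 42.15 × 3.6194 = 5.3790 mm/d
ETc = Kc × ET₀ = 0.97 × 5.3790 = 5.2176 mm/d
Crop demand D = ETc × 31 d = 5.2176 × 31 = 161.746 mm
Pe = 0.81 × 12.6 = 10.206 mm
D − Pe = 161.746 − 10.206 = 151.540 mm
Volume = 151.540 mm × 86.1 ha × 10 = 130475.9 m³

130000 m³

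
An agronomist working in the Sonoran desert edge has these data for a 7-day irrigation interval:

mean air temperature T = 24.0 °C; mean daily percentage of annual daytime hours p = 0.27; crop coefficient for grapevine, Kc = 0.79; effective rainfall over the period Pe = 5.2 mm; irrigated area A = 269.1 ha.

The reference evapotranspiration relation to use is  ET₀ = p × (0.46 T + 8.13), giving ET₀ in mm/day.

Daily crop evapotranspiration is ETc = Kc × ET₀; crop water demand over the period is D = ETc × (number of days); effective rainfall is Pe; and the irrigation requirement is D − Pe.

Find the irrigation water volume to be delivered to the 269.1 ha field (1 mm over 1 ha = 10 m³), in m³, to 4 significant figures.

ET₀ = 0.27 × (0.46 × 24.0 + 8.13) = 0.27 × 19.170 = 5.1759 mm/d
ETc = Kc × ET₀ = 0.79 × 5.1759 = 4.0890 mm/d
Crop demand D = ETc × 7 d = 4.0890 × 7 = 28.623 mm
D − Pe = 28.623 − 5.2 = 23.423 mm
Volume = 23.423 mm × 269.1 ha × 10 = 63031.3 m³

63030 m³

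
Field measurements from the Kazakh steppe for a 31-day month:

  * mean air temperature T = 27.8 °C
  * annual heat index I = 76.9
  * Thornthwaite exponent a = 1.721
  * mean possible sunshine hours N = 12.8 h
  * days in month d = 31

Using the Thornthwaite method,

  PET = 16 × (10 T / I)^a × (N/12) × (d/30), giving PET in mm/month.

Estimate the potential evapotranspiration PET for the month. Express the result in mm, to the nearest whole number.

161 mm

10T/I = 10 × 27.8 / 76.9 = 3.6151
(10T/I)^a = 3.6151^1.721 = 9.1311
Uncorrected PET = 16 × 9.1311 = 146.098 mm
Correction = (N/12)(d/30) = (12.8/12)(31/30) = 1.1022
PET = 146.098 × 1.1022 = 161.029 mm/month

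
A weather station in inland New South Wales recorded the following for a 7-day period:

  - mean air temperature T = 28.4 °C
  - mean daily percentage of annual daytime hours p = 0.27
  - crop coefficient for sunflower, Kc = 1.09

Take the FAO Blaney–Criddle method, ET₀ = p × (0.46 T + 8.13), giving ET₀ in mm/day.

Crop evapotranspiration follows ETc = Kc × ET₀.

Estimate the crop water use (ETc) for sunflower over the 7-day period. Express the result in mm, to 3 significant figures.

43.7 mm

ET₀ = 0.27 × (0.46 × 28.4 + 8.13) = 0.27 × 21.194 = 5.7224 mm/d
ETc = Kc × ET₀ = 1.09 × 5.7224 = 6.2374 mm/d
Over 7 days: 6.2374 × 7 = 43.662 mm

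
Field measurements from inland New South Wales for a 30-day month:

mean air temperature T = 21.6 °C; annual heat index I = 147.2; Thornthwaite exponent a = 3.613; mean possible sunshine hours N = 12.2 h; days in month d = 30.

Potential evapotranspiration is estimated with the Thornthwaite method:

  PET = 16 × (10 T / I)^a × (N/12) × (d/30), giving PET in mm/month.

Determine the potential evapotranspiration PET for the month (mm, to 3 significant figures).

65.0 mm

10T/I = 10 × 21.6 / 147.2 = 1.4674
(10T/I)^a = 1.4674^3.613 = 3.9971
Uncorrected PET = 16 × 3.9971 = 63.954 mm
Correction = (N/12)(d/30) = (12.2/12)(30/30) = 1.0167
PET = 63.954 × 1.0167 = 65.022 mm/month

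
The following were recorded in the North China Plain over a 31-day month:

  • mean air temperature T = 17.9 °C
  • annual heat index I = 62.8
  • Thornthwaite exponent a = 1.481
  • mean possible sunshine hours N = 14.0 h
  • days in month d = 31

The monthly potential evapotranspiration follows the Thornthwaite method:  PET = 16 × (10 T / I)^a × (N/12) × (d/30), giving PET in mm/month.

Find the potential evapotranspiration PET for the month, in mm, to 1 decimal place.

91.0 mm

10T/I = 10 × 17.9 / 62.8 = 2.8503
(10T/I)^a = 2.8503^1.481 = 4.7173
Uncorrected PET = 16 × 4.7173 = 75.477 mm
Correction = (N/12)(d/30) = (14.0/12)(31/30) = 1.2056
PET = 75.477 × 1.2056 = 90.995 mm/month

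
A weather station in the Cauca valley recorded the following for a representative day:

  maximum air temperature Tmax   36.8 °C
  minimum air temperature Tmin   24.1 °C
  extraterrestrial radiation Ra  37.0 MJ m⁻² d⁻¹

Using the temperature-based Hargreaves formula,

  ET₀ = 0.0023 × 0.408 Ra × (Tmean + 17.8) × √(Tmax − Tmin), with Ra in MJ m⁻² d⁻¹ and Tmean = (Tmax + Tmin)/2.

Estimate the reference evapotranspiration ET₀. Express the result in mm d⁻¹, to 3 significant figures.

5.97 mm d⁻¹

Tmean = (36.8 + 24.1)/2 = 30.45 °C
0.408 Ra = 0.408 × 37.0 = 15.0960 mm/d equivalent
ET₀ = 0.0023 × 15.0960 × (30.45 + 17.8) × √12.7 = 0.0023 × 15.0960 × 48.25 × 3.5637 = 5.9702 mm/d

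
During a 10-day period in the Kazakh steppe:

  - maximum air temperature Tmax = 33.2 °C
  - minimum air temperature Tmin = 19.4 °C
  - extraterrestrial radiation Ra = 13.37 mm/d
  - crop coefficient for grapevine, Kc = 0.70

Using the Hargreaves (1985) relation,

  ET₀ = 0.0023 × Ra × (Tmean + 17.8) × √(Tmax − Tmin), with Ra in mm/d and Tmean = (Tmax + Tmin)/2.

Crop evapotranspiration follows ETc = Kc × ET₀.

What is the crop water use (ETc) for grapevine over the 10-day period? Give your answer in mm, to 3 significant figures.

35.3 mm

Tmean = (33.2 + 19.4)/2 = 26.30 °C
ET₀ = 0.0023 × 13.37 × (26.30 + 17.8) × √13.8 = 0.0023 × 13.37 × 44.10 × 3.7148 = 5.0377 mm/d
ETc = Kc × ET₀ = 0.70 × 5.0377 = 3.5264 mm/d
Over 10 days: 3.5264 × 10 = 35.264 mm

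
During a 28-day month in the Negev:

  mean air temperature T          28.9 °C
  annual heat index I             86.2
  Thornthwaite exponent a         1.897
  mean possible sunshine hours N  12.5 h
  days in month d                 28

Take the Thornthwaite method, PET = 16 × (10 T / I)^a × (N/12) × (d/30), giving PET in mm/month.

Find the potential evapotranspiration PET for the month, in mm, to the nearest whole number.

10T/I = 10 × 28.9 / 86.2 = 3.3527
(10T/I)^a = 3.3527^1.897 = 9.9237
Uncorrected PET = 16 × 9.9237 = 158.779 mm
Correction = (N/12)(d/30) = (12.5/12)(28/30) = 0.9722
PET = 158.779 × 0.9722 = 154.365 mm/month

154 mm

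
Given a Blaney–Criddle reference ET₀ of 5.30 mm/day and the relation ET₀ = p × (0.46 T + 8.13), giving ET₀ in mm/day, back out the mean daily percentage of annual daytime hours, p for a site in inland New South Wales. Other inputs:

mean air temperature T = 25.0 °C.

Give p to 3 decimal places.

p = ET₀ / (0.46 T + 8.13) = 5.30 / (0.46 × 25.0 + 8.13) = 5.30 / 19.630 = 0.2700

0.270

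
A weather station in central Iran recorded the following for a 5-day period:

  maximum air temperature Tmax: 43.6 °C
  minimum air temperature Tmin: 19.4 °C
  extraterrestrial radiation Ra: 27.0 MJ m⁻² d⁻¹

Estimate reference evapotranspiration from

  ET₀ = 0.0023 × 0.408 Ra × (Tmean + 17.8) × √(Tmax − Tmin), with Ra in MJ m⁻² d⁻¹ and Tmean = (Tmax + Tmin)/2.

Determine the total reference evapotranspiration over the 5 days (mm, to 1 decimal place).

30.7 mm

Tmean = (43.6 + 19.4)/2 = 31.50 °C
0.408 Ra = 0.408 × 27.0 = 11.0160 mm/d equivalent
ET₀ = 0.0023 × 11.0160 × (31.50 + 17.8) × √24.2 = 0.0023 × 11.0160 × 49.30 × 4.9193 = 6.1447 mm/d
Over 5 days: 6.1447 × 5 = 30.724 mm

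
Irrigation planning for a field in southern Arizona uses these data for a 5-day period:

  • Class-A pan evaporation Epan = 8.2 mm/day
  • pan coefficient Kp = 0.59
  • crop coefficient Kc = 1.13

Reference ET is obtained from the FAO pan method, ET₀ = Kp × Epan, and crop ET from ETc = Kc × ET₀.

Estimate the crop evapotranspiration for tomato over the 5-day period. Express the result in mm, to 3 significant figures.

ET₀ = 0.59 × 8.2 = 4.8380 mm/d
ETc = Kc × ET₀ = 1.13 × 4.8380 = 5.4669 mm/d
Over 5 days: 5.4669 × 5 = 27.335 mm

27.3 mm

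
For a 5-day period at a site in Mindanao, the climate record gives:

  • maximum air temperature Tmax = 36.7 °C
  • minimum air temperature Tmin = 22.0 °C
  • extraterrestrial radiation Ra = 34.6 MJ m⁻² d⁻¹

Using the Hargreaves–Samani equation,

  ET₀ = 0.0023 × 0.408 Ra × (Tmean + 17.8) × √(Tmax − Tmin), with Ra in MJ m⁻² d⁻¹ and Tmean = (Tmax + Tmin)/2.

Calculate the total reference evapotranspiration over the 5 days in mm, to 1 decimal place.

Tmean = (36.7 + 22.0)/2 = 29.35 °C
0.408 Ra = 0.408 × 34.6 = 14.1168 mm/d equivalent
ET₀ = 0.0023 × 14.1168 × (29.35 + 17.8) × √14.7 = 0.0023 × 14.1168 × 47.15 × 3.8341 = 5.8696 mm/d
Over 5 days: 5.8696 × 5 = 29.348 mm

29.3 mm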